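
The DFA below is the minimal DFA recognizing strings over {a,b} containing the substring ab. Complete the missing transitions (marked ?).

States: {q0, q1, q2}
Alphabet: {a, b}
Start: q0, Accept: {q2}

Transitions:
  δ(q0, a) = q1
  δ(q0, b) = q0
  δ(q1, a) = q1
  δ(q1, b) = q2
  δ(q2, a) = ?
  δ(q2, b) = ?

From the language and accept set, identify what each state tracks — q0: no a seen yet; q1: seen a a, waiting for b; q2: substring ab seen.
Each missing δ(q, a) is the state matching the new tracked value after reading a.
δ(q2, a) = q2; δ(q2, b) = q2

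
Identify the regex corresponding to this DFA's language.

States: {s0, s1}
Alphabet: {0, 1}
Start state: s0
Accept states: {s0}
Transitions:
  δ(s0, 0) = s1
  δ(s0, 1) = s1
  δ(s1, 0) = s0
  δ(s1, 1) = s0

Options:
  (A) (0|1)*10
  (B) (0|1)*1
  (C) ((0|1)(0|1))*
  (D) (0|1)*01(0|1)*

Check each option against the DFA on short strings; one disagreement eliminates an option:
  (A) (0|1)*10: on ε the DFA stays in s0 and accepts (s0 ∈ Accept), but the regex does not match it → eliminate
  (B) (0|1)*1: on ε the DFA stays in s0 and accepts (s0 ∈ Accept), but the regex does not match it → eliminate
  (C) ((0|1)(0|1))*: agrees with the DFA on every string of length ≤ 6
  (D) (0|1)*01(0|1)*: on ε the DFA stays in s0 and accepts (s0 ∈ Accept), but the regex does not match it → eliminate
Only (C) is consistent with the DFA.
(C) ((0|1)(0|1))*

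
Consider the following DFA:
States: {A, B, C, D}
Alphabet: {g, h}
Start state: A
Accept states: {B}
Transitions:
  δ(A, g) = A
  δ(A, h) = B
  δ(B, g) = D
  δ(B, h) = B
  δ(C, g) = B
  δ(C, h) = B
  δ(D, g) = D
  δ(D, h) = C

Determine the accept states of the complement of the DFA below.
Complement accept states = All states \ Original accept states
= {A, B, C, D} \ {B}
{A, C, D}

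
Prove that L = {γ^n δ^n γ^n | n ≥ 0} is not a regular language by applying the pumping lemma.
Assume L is regular with pumping length p. Idea: pumping the first γ-block unbalances it against the other two.
Choose s = γ^p δ^p γ^p ∈ L (|s| = 3p ≥ p). By the pumping lemma, s = xyz with |xy| ≤ p, |y| > 0, so y = γ^k with k ≥ 1, inside the first γ-block. Then xy²z = γ^(p+k) δ^p γ^p. The first block has length p+k ≠ p, so the three block lengths are no longer equal and xy²z ∉ L.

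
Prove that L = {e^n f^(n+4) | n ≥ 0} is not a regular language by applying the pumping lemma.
Assume L is regular with pumping length p. Idea: pumping the e-block breaks the fixed offset of 4.
Choose s = e^p f^(p+4) ∈ L. By the pumping lemma, s = xyz with |xy| ≤ p, |y| > 0, so y = e^k with k ≥ 1. Then xy²z = e^(p+k) f^(p+4). For this to be in L we would need p+4 = (p+k)+4, i.e. k = 0, contradicting k ≥ 1. So xy²z ∉ L.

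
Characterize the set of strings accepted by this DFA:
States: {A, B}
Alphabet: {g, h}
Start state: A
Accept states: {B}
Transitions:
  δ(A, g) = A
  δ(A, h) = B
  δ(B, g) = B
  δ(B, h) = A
Testing a few strings:
  'g' → reject
  'hgg' → accept
  'hg' → accept
  'h' → accept
State roles: A=even number of h's so far; B=odd number of h's so far
All strings over {g,h} with an odd number of h's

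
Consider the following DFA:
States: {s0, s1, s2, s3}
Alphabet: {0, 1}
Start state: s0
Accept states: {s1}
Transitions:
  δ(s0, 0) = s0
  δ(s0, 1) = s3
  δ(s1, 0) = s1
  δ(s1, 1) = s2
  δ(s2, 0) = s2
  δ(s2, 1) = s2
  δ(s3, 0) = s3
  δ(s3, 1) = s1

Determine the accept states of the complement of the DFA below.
Complement accept states = All states \ Original accept states
= {s0, s1, s2, s3} \ {s1}
{s0, s2, s3}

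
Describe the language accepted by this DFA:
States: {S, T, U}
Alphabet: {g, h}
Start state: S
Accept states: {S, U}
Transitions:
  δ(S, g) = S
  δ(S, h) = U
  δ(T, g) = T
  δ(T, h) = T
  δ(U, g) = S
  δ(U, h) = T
Testing a few strings:
  'hggh' → accept
  'gg' → accept
  'h' → accept
  'ghgg' → accept
State roles: S=last symbol not h (ok); T=saw hh (dead); U=last symbol h (ok)
All strings over {g,h} with no two consecutive h's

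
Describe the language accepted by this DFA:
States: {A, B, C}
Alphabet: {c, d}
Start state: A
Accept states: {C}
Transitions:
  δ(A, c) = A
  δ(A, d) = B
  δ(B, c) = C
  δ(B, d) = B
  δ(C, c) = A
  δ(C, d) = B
Testing a few strings:
  'dd' → reject
  'dccd' → reject
  'dc' → accept
  'd' → reject
State roles: A=no suffix match; B=one trailing d; C=suffix is dc
All strings over {c,d} ending with dc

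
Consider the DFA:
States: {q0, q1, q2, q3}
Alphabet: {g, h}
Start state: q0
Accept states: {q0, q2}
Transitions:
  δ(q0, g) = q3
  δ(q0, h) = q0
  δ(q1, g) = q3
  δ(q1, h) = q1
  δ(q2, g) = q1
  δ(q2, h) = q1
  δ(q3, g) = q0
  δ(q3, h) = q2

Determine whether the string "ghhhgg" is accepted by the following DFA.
Processing string "ghhhgg":
  q0 --g--> q3
  q3 --h--> q2
  q2 --h--> q1
  q1 --h--> q1
  q1 --g--> q3
  q3 --g--> q0
Final state: q0
Accept states: {q0, q2}
Yes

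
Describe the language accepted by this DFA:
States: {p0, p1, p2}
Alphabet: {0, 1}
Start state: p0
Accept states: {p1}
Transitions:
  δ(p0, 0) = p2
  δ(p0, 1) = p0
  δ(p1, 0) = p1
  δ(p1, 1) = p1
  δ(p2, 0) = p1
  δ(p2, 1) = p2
Testing a few strings:
  '1111' → reject
  '0' → reject
  '1' → reject
  '101' → reject
State roles: p0=zero 0's seen; p1=≥ two 0's seen; p2=one 0 seen
All binary strings containing at least two 0's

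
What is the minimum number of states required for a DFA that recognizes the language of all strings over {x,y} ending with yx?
By Myhill–Nerode, count the distinguishable equivalence classes: 3 classes — one per longest suffix of the input that is a prefix of 'yx' (lengths 0 through 2); only the length-2 class is accepting.
3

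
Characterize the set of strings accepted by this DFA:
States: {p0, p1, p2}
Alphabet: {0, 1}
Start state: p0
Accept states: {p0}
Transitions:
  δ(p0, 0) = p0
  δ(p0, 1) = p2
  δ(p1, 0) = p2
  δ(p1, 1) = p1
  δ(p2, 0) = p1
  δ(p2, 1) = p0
Testing a few strings:
  '1010' → reject
  '010' → reject
  '0111' → reject
  '1' → reject
State roles: p0=value ≡ 0 (mod 3); p1=value ≡ 2 (mod 3); p2=value ≡ 1 (mod 3)
All binary strings representing a multiple of 3 (read in base 2; leading zeros allowed and ε counts as 0)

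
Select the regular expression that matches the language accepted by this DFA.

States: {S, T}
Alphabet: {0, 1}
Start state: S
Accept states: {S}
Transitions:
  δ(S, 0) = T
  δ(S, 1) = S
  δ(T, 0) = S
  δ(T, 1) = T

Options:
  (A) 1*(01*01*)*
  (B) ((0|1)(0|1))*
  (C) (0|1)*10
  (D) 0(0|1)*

Check each option against the DFA on short strings; one disagreement eliminates an option:
  (A) 1*(01*01*)*: agrees with the DFA on every string of length ≤ 6
  (B) ((0|1)(0|1))*: on '1' the DFA goes S → S and accepts (S ∈ Accept), but the regex does not match it → eliminate
  (C) (0|1)*10: on ε the DFA stays in S and accepts (S ∈ Accept), but the regex does not match it → eliminate
  (D) 0(0|1)*: on ε the DFA stays in S and accepts (S ∈ Accept), but the regex does not match it → eliminate
Only (A) is consistent with the DFA.
(A) 1*(01*01*)*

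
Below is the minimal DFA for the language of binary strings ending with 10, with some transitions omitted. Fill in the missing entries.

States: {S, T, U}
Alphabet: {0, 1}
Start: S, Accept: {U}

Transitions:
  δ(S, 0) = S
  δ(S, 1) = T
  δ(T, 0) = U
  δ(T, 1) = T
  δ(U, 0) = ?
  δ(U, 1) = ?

From the language and accept set, identify what each state tracks — S: no suffix match; T: one trailing 1; U: suffix is 10.
Each missing δ(q, a) is the state matching the new tracked value after reading a.
δ(U, 0) = S; δ(U, 1) = T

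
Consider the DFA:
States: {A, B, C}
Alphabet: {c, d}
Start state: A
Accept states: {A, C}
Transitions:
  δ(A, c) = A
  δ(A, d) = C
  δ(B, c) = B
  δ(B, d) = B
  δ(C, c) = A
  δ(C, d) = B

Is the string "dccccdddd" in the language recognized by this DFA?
Processing string "dccccdddd":
  A --d--> C
  C --c--> A
  A --c--> A
  A --c--> A
  A --c--> A
  A --d--> C
  C --d--> B
  B --d--> B
  B --d--> B
Final state: B
Accept states: {A, C}
No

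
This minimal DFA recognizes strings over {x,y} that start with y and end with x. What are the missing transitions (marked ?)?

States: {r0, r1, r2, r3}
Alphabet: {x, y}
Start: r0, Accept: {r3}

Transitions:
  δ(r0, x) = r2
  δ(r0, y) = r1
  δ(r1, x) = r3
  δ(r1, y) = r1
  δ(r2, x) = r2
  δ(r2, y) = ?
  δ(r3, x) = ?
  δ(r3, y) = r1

From the language and accept set, identify what each state tracks — r0: no input read; r1: started with y, last symbol y; r2: started with x (dead); r3: started with y, last symbol x.
Each missing δ(q, a) is the state matching the new tracked value after reading a.
δ(r2, y) = r2; δ(r3, x) = r3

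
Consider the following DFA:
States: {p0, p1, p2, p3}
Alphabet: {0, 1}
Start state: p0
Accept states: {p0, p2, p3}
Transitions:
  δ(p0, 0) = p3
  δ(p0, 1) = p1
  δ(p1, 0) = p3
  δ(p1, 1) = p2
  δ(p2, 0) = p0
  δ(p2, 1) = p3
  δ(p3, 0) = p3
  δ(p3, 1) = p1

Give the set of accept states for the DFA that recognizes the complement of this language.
Complement accept states = All states \ Original accept states
= {p0, p1, p2, p3} \ {p0, p2, p3}
{p1}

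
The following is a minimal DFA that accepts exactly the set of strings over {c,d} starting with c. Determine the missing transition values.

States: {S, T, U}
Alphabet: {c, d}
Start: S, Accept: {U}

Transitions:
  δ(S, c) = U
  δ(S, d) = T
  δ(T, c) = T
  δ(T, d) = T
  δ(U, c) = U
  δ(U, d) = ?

From the language and accept set, identify what each state tracks — S: no input read; T: started with d (dead); U: started with c.
Each missing δ(q, a) is the state matching the new tracked value after reading a.
δ(U, d) = U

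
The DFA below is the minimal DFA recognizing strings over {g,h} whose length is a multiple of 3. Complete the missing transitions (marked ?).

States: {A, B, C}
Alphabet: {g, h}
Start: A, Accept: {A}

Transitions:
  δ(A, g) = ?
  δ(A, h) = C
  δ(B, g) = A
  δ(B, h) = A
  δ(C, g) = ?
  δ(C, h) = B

From the language and accept set, identify what each state tracks — A: length ≡ 0 (mod 3); B: length ≡ 2 (mod 3); C: length ≡ 1 (mod 3).
Each missing δ(q, a) is the state matching the new tracked value after reading a.
δ(A, g) = C; δ(C, g) = B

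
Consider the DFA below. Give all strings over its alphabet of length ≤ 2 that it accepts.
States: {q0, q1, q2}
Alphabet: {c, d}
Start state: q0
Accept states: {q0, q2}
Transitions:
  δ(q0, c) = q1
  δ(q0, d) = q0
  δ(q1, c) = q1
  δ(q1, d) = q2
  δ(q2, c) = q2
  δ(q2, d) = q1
ε, d, cd, dd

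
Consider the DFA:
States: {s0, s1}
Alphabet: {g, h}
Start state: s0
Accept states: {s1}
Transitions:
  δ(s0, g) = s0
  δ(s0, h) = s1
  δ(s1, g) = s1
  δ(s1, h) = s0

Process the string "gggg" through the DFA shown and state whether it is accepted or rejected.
Processing string "gggg":
  s0 --g--> s0
  s0 --g--> s0
  s0 --g--> s0
  s0 --g--> s0
Final state: s0
Accept states: {s1}
No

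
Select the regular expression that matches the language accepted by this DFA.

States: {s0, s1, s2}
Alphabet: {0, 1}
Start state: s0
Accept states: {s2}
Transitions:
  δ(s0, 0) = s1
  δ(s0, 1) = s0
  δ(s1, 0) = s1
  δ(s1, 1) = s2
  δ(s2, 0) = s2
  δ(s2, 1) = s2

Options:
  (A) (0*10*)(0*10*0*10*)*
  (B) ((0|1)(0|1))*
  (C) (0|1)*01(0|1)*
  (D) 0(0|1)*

Check each option against the DFA on short strings; one disagreement eliminates an option:
  (A) (0*10*)(0*10*0*10*)*: on '1' the DFA goes s0 → s0 and rejects (s0 ∉ Accept), but the regex matches it → eliminate
  (B) ((0|1)(0|1))*: on ε the DFA stays in s0 and rejects (s0 ∉ Accept), but the regex matches it → eliminate
  (C) (0|1)*01(0|1)*: agrees with the DFA on every string of length ≤ 6
  (D) 0(0|1)*: on '0' the DFA goes s0 → s1 and rejects (s1 ∉ Accept), but the regex matches it → eliminate
Only (C) is consistent with the DFA.
(C) (0|1)*01(0|1)*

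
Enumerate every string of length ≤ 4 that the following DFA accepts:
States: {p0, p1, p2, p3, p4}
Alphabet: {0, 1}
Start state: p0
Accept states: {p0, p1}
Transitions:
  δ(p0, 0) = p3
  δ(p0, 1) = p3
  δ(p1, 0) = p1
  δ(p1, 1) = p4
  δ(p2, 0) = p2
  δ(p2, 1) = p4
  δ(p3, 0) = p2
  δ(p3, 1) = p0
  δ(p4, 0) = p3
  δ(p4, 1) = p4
ε, 01, 11, 0101, 0111, 1101, 1111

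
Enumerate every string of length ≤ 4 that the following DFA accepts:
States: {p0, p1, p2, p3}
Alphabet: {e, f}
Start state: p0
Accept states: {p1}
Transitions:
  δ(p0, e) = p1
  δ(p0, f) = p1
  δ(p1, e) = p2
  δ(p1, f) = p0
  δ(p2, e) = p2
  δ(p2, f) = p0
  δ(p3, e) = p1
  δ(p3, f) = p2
e, f, efe, eff, ffe, fff, eefe, eeff, fefe, feff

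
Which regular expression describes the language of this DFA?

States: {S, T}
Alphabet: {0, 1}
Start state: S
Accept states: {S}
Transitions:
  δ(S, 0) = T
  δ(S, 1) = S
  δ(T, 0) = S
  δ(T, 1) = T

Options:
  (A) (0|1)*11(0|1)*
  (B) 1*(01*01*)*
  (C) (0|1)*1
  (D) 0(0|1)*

Check each option against the DFA on short strings; one disagreement eliminates an option:
  (A) (0|1)*11(0|1)*: on ε the DFA stays in S and accepts (S ∈ Accept), but the regex does not match it → eliminate
  (B) 1*(01*01*)*: agrees with the DFA on every string of length ≤ 6
  (C) (0|1)*1: on ε the DFA stays in S and accepts (S ∈ Accept), but the regex does not match it → eliminate
  (D) 0(0|1)*: on ε the DFA stays in S and accepts (S ∈ Accept), but the regex does not match it → eliminate
Only (B) is consistent with the DFA.
(B) 1*(01*01*)*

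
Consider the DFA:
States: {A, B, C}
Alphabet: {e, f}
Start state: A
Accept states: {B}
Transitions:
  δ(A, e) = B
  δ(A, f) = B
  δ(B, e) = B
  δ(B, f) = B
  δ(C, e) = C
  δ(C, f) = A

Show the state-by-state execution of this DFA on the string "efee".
read 'e': A → B
  read 'f': B → B
  read 'e': B → B
  read 'e': B → B
A -> B -> B -> B -> B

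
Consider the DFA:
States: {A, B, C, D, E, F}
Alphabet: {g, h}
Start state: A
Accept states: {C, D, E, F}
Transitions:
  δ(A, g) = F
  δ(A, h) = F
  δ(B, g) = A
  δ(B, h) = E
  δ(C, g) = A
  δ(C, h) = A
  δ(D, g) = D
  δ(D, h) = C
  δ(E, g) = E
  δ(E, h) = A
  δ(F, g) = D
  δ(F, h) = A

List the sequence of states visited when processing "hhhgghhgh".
read 'h': A → F
  read 'h': F → A
  read 'h': A → F
  read 'g': F → D
  read 'g': D → D
  read 'h': D → C
  read 'h': C → A
  read 'g': A → F
  read 'h': F → A
A -> F -> A -> F -> D -> D -> C -> A -> F -> A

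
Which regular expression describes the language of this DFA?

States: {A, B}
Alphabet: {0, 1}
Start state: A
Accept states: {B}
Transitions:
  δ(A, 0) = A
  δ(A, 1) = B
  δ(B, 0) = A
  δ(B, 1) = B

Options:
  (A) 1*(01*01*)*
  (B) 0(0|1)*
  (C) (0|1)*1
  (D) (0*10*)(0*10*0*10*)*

Check each option against the DFA on short strings; one disagreement eliminates an option:
  (A) 1*(01*01*)*: on ε the DFA stays in A and rejects (A ∉ Accept), but the regex matches it → eliminate
  (B) 0(0|1)*: on '0' the DFA goes A → A and rejects (A ∉ Accept), but the regex matches it → eliminate
  (C) (0|1)*1: agrees with the DFA on every string of length ≤ 6
  (D) (0*10*)(0*10*0*10*)*: on '10' the DFA goes A → B → A and rejects (A ∉ Accept), but the regex matches it → eliminate
Only (C) is consistent with the DFA.
(C) (0|1)*1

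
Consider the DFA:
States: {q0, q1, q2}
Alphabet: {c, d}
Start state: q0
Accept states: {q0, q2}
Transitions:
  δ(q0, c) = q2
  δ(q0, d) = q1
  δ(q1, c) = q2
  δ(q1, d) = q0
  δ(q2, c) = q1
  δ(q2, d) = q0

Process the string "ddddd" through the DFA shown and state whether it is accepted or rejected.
Processing string "ddddd":
  q0 --d--> q1
  q1 --d--> q0
  q0 --d--> q1
  q1 --d--> q0
  q0 --d--> q1
Final state: q1
Accept states: {q0, q2}
No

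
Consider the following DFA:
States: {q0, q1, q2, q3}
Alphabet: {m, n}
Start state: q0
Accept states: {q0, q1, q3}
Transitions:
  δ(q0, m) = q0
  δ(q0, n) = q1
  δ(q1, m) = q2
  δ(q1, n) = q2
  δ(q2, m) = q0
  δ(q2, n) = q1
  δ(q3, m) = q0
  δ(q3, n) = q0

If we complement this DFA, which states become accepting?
Complement accept states = All states \ Original accept states
= {q0, q1, q2, q3} \ {q0, q1, q3}
{q2}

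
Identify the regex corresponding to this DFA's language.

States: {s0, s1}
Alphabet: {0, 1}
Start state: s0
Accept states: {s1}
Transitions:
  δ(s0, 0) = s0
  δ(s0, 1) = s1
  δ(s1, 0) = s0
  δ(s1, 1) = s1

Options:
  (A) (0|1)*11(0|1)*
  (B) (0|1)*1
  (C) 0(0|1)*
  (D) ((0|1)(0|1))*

Check each option against the DFA on short strings; one disagreement eliminates an option:
  (A) (0|1)*11(0|1)*: on '1' the DFA goes s0 → s1 and accepts (s1 ∈ Accept), but the regex does not match it → eliminate
  (B) (0|1)*1: agrees with the DFA on every string of length ≤ 6
  (C) 0(0|1)*: on '0' the DFA goes s0 → s0 and rejects (s0 ∉ Accept), but the regex matches it → eliminate
  (D) ((0|1)(0|1))*: on ε the DFA stays in s0 and rejects (s0 ∉ Accept), but the regex matches it → eliminate
Only (B) is consistent with the DFA.
(B) (0|1)*1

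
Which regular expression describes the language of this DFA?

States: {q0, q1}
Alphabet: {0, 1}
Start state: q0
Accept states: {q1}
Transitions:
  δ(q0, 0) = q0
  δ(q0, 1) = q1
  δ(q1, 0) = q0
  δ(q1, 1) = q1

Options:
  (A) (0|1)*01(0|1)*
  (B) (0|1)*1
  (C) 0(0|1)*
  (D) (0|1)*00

Check each option against the DFA on short strings; one disagreement eliminates an option:
  (A) (0|1)*01(0|1)*: on '1' the DFA goes q0 → q1 and accepts (q1 ∈ Accept), but the regex does not match it → eliminate
  (B) (0|1)*1: agrees with the DFA on every string of length ≤ 6
  (C) 0(0|1)*: on '0' the DFA goes q0 → q0 and rejects (q0 ∉ Accept), but the regex matches it → eliminate
  (D) (0|1)*00: on '1' the DFA goes q0 → q1 and accepts (q1 ∈ Accept), but the regex does not match it → eliminate
Only (B) is consistent with the DFA.
(B) (0|1)*1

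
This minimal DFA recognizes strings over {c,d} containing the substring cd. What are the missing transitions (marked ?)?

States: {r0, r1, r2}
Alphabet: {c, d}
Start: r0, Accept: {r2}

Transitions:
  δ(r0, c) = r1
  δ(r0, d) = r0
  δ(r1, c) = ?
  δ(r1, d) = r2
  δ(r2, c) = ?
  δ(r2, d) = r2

From the language and accept set, identify what each state tracks — r0: no c seen yet; r1: seen a c, waiting for d; r2: substring cd seen.
Each missing δ(q, a) is the state matching the new tracked value after reading a.
δ(r1, c) = r1; δ(r2, c) = r2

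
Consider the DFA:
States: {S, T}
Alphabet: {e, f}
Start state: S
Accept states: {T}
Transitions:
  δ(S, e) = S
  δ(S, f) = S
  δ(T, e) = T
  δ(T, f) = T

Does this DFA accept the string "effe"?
Processing string "effe":
  S --e--> S
  S --f--> S
  S --f--> S
  S --e--> S
Final state: S
Accept states: {T}
No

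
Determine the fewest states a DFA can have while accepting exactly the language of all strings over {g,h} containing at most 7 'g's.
By Myhill–Nerode, count the distinguishable equivalence classes: 9 classes — having seen 0, 1, …, 7, or >7 copies of 'g'; counts 0 through 7 are accepting and >7 is dead.
9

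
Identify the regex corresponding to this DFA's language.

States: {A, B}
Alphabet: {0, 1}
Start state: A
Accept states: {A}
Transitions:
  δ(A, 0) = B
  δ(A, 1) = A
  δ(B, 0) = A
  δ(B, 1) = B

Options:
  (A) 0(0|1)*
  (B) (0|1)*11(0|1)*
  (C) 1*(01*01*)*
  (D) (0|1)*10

Check each option against the DFA on short strings; one disagreement eliminates an option:
  (A) 0(0|1)*: on ε the DFA stays in A and accepts (A ∈ Accept), but the regex does not match it → eliminate
  (B) (0|1)*11(0|1)*: on ε the DFA stays in A and accepts (A ∈ Accept), but the regex does not match it → eliminate
  (C) 1*(01*01*)*: agrees with the DFA on every string of length ≤ 6
  (D) (0|1)*10: on ε the DFA stays in A and accepts (A ∈ Accept), but the regex does not match it → eliminate
Only (C) is consistent with the DFA.
(C) 1*(01*01*)*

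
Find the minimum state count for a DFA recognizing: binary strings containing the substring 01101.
By Myhill–Nerode, count the distinguishable equivalence classes: 6 classes — one per longest suffix of the input that is a prefix of '01101' (lengths 0 through 4), plus an absorbing 'already seen 01101' class.
6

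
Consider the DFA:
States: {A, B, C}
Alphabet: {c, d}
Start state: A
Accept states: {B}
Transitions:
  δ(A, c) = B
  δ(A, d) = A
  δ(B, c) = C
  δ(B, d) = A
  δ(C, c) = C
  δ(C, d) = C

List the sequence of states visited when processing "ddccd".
read 'd': A → A
  read 'd': A → A
  read 'c': A → B
  read 'c': B → C
  read 'd': C → C
A -> A -> A -> B -> C -> C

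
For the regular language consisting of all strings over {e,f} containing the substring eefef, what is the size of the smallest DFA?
By Myhill–Nerode, count the distinguishable equivalence classes: 6 classes — one per longest suffix of the input that is a prefix of 'eefef' (lengths 0 through 4), plus an absorbing 'already seen eefef' class.
6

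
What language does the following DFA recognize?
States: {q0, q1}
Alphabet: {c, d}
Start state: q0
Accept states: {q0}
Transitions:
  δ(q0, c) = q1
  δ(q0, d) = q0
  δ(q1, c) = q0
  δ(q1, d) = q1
Testing a few strings:
  'cc' → accept
  'ddd' → accept
  'c' → reject
  'cd' → reject
State roles: q0=even number of c's so far; q1=odd number of c's so far
All strings over {c,d} with an even number of c's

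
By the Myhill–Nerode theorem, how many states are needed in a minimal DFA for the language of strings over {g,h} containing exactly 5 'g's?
By Myhill–Nerode, count the distinguishable equivalence classes: 7 classes — having seen 0, 1, …, 5, or >5 copies of 'g'; the count-5 class is the only accepting one and >5 is dead.
7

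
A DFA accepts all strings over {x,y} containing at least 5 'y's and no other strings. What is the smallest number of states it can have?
By Myhill–Nerode, count the distinguishable equivalence classes: 6 classes — having seen 0, 1, …, 4, or ≥5 copies of 'y'; any two classes i < j (j ≤ 5) are distinguished by the string y^(5−j), which takes class j to 5 copies (accepted) but leaves class i below 5 (rejected).
6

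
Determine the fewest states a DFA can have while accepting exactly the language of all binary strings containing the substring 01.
By Myhill–Nerode, count the distinguishable equivalence classes: 3 classes — one per longest suffix of the input that is a prefix of '01' (lengths 0 through 1), plus an absorbing 'already seen 01' class.
3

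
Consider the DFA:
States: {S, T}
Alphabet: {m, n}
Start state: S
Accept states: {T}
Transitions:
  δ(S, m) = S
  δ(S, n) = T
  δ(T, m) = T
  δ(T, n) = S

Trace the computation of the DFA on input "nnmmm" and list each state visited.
read 'n': S → T
  read 'n': T → S
  read 'm': S → S
  read 'm': S → S
  read 'm': S → S
S -> T -> S -> S -> S -> S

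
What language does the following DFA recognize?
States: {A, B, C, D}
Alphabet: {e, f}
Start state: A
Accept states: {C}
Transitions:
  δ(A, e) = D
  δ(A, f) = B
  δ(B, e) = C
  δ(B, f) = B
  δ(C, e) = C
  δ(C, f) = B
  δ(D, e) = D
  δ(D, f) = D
Testing a few strings:
  'eef' → reject
  'ef' → reject
  'ffe' → accept
  'fee' → accept
State roles: A=no input read; B=started with f, last symbol f; C=started with f, last symbol e; D=started with e (dead)
All strings over {e,f} that start with f and end with e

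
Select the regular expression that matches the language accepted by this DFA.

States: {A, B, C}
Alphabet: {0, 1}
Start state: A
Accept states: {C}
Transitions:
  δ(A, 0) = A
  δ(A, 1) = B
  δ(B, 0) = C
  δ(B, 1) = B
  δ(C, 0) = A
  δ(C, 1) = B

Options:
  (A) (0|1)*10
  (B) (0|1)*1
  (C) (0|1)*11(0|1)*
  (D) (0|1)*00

Check each option against the DFA on short strings; one disagreement eliminates an option:
  (A) (0|1)*10: agrees with the DFA on every string of length ≤ 6
  (B) (0|1)*1: on '1' the DFA goes A → B and rejects (B ∉ Accept), but the regex matches it → eliminate
  (C) (0|1)*11(0|1)*: on '10' the DFA goes A → B → C and accepts (C ∈ Accept), but the regex does not match it → eliminate
  (D) (0|1)*00: on '00' the DFA goes A → A → A and rejects (A ∉ Accept), but the regex matches it → eliminate
Only (A) is consistent with the DFA.
(A) (0|1)*10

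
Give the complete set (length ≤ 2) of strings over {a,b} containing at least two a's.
aa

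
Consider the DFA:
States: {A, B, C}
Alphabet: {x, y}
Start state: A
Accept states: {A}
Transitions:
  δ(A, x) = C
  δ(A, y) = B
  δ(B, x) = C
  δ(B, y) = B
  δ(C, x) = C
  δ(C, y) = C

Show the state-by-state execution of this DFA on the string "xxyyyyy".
read 'x': A → C
  read 'x': C → C
  read 'y': C → C
  read 'y': C → C
  read 'y': C → C
  read 'y': C → C
  read 'y': C → C
A -> C -> C -> C -> C -> C -> C -> C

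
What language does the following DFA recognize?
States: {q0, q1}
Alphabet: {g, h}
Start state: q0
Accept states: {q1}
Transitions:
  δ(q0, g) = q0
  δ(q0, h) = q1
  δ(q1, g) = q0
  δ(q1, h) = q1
Testing a few strings:
  'ghg' → reject
  'g' → reject
  'hhg' → reject
  'gg' → reject
State roles: q0=last symbol not h; q1=last symbol is h
All strings over {g,h} ending with h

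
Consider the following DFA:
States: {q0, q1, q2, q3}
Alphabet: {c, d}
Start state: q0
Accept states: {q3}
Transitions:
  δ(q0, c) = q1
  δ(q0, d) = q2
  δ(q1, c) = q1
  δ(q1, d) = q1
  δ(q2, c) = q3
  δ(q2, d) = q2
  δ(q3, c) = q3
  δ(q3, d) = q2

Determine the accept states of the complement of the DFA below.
Complement accept states = All states \ Original accept states
= {q0, q1, q2, q3} \ {q3}
{q0, q1, q2}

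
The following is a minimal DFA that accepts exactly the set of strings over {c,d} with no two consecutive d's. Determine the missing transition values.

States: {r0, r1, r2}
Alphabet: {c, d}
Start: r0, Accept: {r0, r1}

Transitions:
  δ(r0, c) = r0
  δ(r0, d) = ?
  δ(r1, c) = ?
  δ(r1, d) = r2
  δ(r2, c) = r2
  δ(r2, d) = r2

From the language and accept set, identify what each state tracks — r0: last symbol not d (ok); r1: last symbol d (ok); r2: saw dd (dead).
Each missing δ(q, a) is the state matching the new tracked value after reading a.
δ(r0, d) = r1; δ(r1, c) = r0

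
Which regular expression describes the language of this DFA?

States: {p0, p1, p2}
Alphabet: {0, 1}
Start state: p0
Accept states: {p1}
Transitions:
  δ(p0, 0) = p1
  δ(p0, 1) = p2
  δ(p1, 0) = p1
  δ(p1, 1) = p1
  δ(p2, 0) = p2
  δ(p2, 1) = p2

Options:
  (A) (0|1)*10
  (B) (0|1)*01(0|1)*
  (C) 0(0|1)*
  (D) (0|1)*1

Check each option against the DFA on short strings; one disagreement eliminates an option:
  (A) (0|1)*10: on '0' the DFA goes p0 → p1 and accepts (p1 ∈ Accept), but the regex does not match it → eliminate
  (B) (0|1)*01(0|1)*: on '0' the DFA goes p0 → p1 and accepts (p1 ∈ Accept), but the regex does not match it → eliminate
  (C) 0(0|1)*: agrees with the DFA on every string of length ≤ 6
  (D) (0|1)*1: on '0' the DFA goes p0 → p1 and accepts (p1 ∈ Accept), but the regex does not match it → eliminate
Only (C) is consistent with the DFA.
(C) 0(0|1)*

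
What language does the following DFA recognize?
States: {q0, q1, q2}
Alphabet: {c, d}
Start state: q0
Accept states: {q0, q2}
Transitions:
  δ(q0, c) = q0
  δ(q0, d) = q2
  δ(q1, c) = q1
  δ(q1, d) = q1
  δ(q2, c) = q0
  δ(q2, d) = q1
Testing a few strings:
  'd' → accept
  'dd' → reject
  'cd' → accept
  'cc' → accept
State roles: q0=last symbol not d (ok); q1=saw dd (dead); q2=last symbol d (ok)
All strings over {c,d} with no two consecutive d's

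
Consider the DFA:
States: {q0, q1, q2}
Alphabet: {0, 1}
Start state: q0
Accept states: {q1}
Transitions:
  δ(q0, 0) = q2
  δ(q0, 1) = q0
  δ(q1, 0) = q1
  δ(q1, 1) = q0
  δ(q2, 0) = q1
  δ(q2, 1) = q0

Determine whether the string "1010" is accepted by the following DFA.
Processing string "1010":
  q0 --1--> q0
  q0 --0--> q2
  q2 --1--> q0
  q0 --0--> q2
Final state: q2
Accept states: {q1}
No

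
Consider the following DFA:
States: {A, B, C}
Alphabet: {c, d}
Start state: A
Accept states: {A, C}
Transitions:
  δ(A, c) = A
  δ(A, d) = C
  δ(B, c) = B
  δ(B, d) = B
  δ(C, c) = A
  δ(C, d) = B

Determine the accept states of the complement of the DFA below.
Complement accept states = All states \ Original accept states
= {A, B, C} \ {A, C}
{B}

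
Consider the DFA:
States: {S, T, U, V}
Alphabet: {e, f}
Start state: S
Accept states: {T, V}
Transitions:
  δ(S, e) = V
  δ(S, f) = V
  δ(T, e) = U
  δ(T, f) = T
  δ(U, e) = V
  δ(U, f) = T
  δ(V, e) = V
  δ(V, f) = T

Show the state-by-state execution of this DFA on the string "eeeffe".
read 'e': S → V
  read 'e': V → V
  read 'e': V → V
  read 'f': V → T
  read 'f': T → T
  read 'e': T → U
S -> V -> V -> V -> T -> T -> U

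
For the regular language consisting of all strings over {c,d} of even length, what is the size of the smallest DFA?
By Myhill–Nerode, count the distinguishable equivalence classes: two classes — parity of the length.
2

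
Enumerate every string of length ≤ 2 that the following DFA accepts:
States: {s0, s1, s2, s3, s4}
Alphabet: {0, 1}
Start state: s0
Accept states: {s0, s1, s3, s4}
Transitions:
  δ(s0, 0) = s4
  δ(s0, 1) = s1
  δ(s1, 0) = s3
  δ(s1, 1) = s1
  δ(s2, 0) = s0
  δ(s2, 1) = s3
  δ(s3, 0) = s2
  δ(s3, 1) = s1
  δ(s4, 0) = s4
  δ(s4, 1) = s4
ε, 0, 1, 00, 01, 10, 11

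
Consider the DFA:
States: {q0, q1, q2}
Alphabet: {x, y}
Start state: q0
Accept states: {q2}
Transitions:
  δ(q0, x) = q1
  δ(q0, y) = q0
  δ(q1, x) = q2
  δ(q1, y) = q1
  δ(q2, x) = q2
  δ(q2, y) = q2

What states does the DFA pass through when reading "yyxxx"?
read 'y': q0 → q0
  read 'y': q0 → q0
  read 'x': q0 → q1
  read 'x': q1 → q2
  read 'x': q2 → q2
q0 -> q0 -> q0 -> q1 -> q2 -> q2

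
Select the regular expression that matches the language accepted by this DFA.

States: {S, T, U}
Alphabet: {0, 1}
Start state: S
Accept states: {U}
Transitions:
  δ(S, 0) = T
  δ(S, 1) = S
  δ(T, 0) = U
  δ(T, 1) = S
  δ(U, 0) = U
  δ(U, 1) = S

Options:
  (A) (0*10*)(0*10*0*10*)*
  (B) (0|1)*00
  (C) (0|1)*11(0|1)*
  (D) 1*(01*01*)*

Check each option against the DFA on short strings; one disagreement eliminates an option:
  (A) (0*10*)(0*10*0*10*)*: on '1' the DFA goes S → S and rejects (S ∉ Accept), but the regex matches it → eliminate
  (B) (0|1)*00: agrees with the DFA on every string of length ≤ 6
  (C) (0|1)*11(0|1)*: on '00' the DFA goes S → T → U and accepts (U ∈ Accept), but the regex does not match it → eliminate
  (D) 1*(01*01*)*: on ε the DFA stays in S and rejects (S ∉ Accept), but the regex matches it → eliminate
Only (B) is consistent with the DFA.
(B) (0|1)*00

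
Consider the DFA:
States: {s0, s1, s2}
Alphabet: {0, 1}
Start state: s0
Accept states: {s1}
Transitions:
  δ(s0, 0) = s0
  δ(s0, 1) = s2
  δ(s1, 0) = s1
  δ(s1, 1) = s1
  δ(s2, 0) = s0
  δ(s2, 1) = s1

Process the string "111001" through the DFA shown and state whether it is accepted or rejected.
Processing string "111001":
  s0 --1--> s2
  s2 --1--> s1
  s1 --1--> s1
  s1 --0--> s1
  s1 --0--> s1
  s1 --1--> s1
Final state: s1
Accept states: {s1}
Yes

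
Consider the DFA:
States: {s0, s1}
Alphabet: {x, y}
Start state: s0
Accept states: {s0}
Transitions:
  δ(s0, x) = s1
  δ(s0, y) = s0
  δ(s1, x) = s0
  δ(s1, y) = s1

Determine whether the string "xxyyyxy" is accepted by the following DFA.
Processing string "xxyyyxy":
  s0 --x--> s1
  s1 --x--> s0
  s0 --y--> s0
  s0 --y--> s0
  s0 --y--> s0
  s0 --x--> s1
  s1 --y--> s1
Final state: s1
Accept states: {s0}
No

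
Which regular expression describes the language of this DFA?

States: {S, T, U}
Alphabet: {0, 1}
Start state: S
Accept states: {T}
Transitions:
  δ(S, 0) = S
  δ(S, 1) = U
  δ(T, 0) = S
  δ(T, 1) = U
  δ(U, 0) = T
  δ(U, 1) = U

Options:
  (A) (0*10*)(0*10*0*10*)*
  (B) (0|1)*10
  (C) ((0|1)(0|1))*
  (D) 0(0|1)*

Check each option against the DFA on short strings; one disagreement eliminates an option:
  (A) (0*10*)(0*10*0*10*)*: on '1' the DFA goes S → U and rejects (U ∉ Accept), but the regex matches it → eliminate
  (B) (0|1)*10: agrees with the DFA on every string of length ≤ 6
  (C) ((0|1)(0|1))*: on ε the DFA stays in S and rejects (S ∉ Accept), but the regex matches it → eliminate
  (D) 0(0|1)*: on '0' the DFA goes S → S and rejects (S ∉ Accept), but the regex matches it → eliminate
Only (B) is consistent with the DFA.
(B) (0|1)*10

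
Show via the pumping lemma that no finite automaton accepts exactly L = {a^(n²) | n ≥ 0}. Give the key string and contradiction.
Assume L is regular with pumping length p. Idea: pumping adds a fixed amount, but gaps between consecutive squares grow.
Choose s = a^(p²) (length p² ≥ p). By the pumping lemma, s = xyz with |xy| ≤ p, |y| > 0, so |y| = k with 1 ≤ k ≤ p. Then |xy²z| = p²+k. Since p² < p²+k ≤ p²+p < (p+1)², the length p²+k lies strictly between consecutive squares, so it is not a perfect square and xy²z ∉ L.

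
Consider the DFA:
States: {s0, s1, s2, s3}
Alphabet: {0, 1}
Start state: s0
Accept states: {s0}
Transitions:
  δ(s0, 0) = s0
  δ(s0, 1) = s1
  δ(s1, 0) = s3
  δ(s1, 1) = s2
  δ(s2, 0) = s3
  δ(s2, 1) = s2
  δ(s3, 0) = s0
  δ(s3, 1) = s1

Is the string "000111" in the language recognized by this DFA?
Processing string "000111":
  s0 --0--> s0
  s0 --0--> s0
  s0 --0--> s0
  s0 --1--> s1
  s1 --1--> s2
  s2 --1--> s2
Final state: s2
Accept states: {s0}
No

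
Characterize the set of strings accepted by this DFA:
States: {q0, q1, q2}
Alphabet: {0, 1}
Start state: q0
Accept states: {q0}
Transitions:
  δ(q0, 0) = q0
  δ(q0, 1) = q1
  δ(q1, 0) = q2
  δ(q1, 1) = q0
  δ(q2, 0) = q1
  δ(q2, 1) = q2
Testing a few strings:
  '011' → accept
  '101' → reject
  '00' → accept
  '1' → reject
State roles: q0=value ≡ 0 (mod 3); q1=value ≡ 1 (mod 3); q2=value ≡ 2 (mod 3)
All binary strings representing a multiple of 3 (read in base 2; leading zeros allowed and ε counts as 0)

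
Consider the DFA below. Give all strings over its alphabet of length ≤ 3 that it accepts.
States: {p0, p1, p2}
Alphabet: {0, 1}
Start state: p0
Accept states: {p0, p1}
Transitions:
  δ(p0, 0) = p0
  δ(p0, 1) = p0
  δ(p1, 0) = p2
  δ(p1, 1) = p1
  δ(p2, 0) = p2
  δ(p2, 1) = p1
ε, 0, 1, 00, 01, 10, 11, 000, 001, 010, 011, 100, 101, 110, 111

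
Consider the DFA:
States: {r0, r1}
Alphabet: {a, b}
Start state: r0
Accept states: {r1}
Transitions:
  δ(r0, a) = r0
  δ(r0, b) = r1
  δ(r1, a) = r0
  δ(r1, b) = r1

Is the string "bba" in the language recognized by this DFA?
Processing string "bba":
  r0 --b--> r1
  r1 --b--> r1
  r1 --a--> r0
Final state: r0
Accept states: {r1}
No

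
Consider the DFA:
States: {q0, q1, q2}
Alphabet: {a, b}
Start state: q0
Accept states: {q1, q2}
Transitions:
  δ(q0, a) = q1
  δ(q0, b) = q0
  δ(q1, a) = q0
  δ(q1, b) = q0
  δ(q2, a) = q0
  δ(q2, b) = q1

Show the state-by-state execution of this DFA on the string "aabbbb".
read 'a': q0 → q1
  read 'a': q1 → q0
  read 'b': q0 → q0
  read 'b': q0 → q0
  read 'b': q0 → q0
  read 'b': q0 → q0
q0 -> q1 -> q0 -> q0 -> q0 -> q0 -> q0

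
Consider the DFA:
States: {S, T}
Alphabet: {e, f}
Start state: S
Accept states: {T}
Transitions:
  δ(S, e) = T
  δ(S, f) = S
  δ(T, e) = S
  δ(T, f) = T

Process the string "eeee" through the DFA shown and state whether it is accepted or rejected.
Processing string "eeee":
  S --e--> T
  T --e--> S
  S --e--> T
  T --e--> S
Final state: S
Accept states: {T}
No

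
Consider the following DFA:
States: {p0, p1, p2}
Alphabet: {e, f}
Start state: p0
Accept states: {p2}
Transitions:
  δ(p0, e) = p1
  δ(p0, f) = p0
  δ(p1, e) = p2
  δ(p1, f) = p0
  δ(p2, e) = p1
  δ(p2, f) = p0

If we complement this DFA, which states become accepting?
Complement accept states = All states \ Original accept states
= {p0, p1, p2} \ {p2}
{p0, p1}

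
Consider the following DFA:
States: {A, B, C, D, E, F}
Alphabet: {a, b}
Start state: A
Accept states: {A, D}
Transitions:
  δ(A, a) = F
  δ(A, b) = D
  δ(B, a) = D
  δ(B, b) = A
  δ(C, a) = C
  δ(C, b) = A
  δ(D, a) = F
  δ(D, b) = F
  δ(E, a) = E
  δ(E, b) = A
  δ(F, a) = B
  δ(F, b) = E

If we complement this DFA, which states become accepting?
Complement accept states = All states \ Original accept states
= {A, B, C, D, E, F} \ {A, D}
{B, C, E, F}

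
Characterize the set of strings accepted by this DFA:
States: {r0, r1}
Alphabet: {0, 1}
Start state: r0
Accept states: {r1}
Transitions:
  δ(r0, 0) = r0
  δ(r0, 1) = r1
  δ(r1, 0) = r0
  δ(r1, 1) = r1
Testing a few strings:
  '110' → reject
  '0' → reject
  '01' → accept
  '011' → accept
State roles: r0=last symbol not 1; r1=last symbol is 1
All binary strings ending with 1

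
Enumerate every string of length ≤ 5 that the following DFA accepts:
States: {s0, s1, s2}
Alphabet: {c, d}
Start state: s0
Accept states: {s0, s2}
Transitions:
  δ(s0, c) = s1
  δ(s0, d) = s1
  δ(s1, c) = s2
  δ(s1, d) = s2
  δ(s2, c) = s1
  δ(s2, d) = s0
ε, cc, cd, dc, dd, ccd, cdd, dcd, ddd, cccc, cccd, cdcc, cdcd, dccc, dccd, ddcc, ddcd, ccccd, cccdd, ccdcc, ccdcd, ccddc, ccddd, cdccd, cdcdd, cddcc, cddcd, cdddc, cdddd, dcccd, dccdd, dcdcc, dcdcd, dcddc, dcddd, ddccd, ddcdd, dddcc, dddcd, ddddc, ddddd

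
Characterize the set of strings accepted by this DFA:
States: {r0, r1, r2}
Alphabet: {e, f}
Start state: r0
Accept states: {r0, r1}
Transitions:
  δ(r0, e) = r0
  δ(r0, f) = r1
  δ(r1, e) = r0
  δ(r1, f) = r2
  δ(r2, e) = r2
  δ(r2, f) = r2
Testing a few strings:
  'fef' → accept
  'fe' → accept
  'eeef' → accept
  'ef' → accept
State roles: r0=last symbol not f (ok); r1=last symbol f (ok); r2=saw ff (dead)
All strings over {e,f} with no two consecutive f's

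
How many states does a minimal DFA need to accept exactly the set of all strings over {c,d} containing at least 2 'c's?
By Myhill–Nerode, count the distinguishable equivalence classes: 3 classes — having seen 0, 1, or ≥2 copies of 'c'; any two classes i < j (j ≤ 2) are distinguished by the string c^(2−j), which takes class j to 2 copies (accepted) but leaves class i below 2 (rejected).
3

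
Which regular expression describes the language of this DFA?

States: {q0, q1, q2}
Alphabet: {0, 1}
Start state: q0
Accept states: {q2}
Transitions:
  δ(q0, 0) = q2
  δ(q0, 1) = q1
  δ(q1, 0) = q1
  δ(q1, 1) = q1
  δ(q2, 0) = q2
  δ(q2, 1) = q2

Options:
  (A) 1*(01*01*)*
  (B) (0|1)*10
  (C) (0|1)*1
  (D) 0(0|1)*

Check each option against the DFA on short strings; one disagreement eliminates an option:
  (A) 1*(01*01*)*: on ε the DFA stays in q0 and rejects (q0 ∉ Accept), but the regex matches it → eliminate
  (B) (0|1)*10: on '0' the DFA goes q0 → q2 and accepts (q2 ∈ Accept), but the regex does not match it → eliminate
  (C) (0|1)*1: on '0' the DFA goes q0 → q2 and accepts (q2 ∈ Accept), but the regex does not match it → eliminate
  (D) 0(0|1)*: agrees with the DFA on every string of length ≤ 6
Only (D) is consistent with the DFA.
(D) 0(0|1)*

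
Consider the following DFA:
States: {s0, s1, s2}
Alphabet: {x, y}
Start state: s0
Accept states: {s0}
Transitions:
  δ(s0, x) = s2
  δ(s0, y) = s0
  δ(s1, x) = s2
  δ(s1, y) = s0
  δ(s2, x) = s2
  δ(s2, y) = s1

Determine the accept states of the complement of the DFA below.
Complement accept states = All states \ Original accept states
= {s0, s1, s2} \ {s0}
{s1, s2}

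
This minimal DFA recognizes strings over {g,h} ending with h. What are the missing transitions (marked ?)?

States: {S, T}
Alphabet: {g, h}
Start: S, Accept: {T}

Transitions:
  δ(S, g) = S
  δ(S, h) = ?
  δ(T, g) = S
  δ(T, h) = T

From the language and accept set, identify what each state tracks — S: last symbol not h; T: last symbol is h.
Each missing δ(q, a) is the state matching the new tracked value after reading a.
δ(S, h) = T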